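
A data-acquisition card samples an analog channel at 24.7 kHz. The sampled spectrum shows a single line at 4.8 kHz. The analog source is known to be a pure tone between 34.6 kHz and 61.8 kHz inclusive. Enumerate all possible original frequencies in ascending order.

44.6 kHz, 54.2 kHz

Frequencies that alias to 4.8 kHz are k·fs ± 4.8 kHz for integer k ≥ 0.
k=0: 4.8 kHz.
k=1: 19.9 kHz, 29.5 kHz.
k=2: 44.6 kHz, 54.2 kHz.
k=3: 69.3 kHz, 78.9 kHz.
Within [34.6 kHz, 61.8 kHz]: 44.6 kHz, 54.2 kHz.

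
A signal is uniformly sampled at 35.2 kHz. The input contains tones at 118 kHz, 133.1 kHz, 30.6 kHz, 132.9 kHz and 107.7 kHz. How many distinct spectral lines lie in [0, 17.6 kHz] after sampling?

5

fs/2 = 17.6 kHz.
118 kHz mod fs = 12.4 kHz.
12.4 kHz ≤ fs/2 = 17.6 kHz, appears at 12.4 kHz.
133.1 kHz mod fs = 27.5 kHz.
27.5 kHz > fs/2 = 17.6 kHz, folds to fs − 27.5 kHz = 7.7 kHz.
30.6 kHz > fs/2 = 17.6 kHz, folds to fs − 30.6 kHz = 4.6 kHz.
132.9 kHz mod fs = 27.3 kHz.
27.3 kHz > fs/2 = 17.6 kHz, folds to fs − 27.3 kHz = 7.9 kHz.
107.7 kHz mod fs = 2.1 kHz.
2.1 kHz ≤ fs/2 = 17.6 kHz, appears at 2.1 kHz.
Distinct values: {2.1 kHz, 4.6 kHz, 7.7 kHz, 7.9 kHz, 12.4 kHz} → 5.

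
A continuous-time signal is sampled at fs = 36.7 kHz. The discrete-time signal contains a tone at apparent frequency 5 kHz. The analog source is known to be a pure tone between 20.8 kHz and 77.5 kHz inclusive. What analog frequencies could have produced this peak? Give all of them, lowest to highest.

Frequencies that alias to 5 kHz are k·fs ± 5 kHz for integer k ≥ 0.
k=0: 5 kHz.
k=1: 31.7 kHz, 41.7 kHz.
k=2: 68.4 kHz, 78.4 kHz.
k=3: 105.1 kHz, 115.1 kHz.
Within [20.8 kHz, 77.5 kHz]: 31.7 kHz, 41.7 kHz, 68.4 kHz.

31.7 kHz, 41.7 kHz, 68.4 kHz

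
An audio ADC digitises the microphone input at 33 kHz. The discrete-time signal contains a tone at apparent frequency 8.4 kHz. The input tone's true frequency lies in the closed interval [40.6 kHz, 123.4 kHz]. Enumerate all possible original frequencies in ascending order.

Frequencies that alias to 8.4 kHz are k·fs ± 8.4 kHz for integer k ≥ 0.
k=0: 8.4 kHz.
k=1: 24.6 kHz, 41.4 kHz.
k=2: 57.6 kHz, 74.4 kHz.
k=3: 90.6 kHz, 107.4 kHz.
k=4: 123.6 kHz, 140.4 kHz.
Within [40.6 kHz, 123.4 kHz]: 41.4 kHz, 57.6 kHz, 74.4 kHz, 90.6 kHz, 107.4 kHz.

41.4 kHz, 57.6 kHz, 74.4 kHz, 90.6 kHz, 107.4 kHz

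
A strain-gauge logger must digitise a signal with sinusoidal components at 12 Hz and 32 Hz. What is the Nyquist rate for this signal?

64 Hz

Highest-frequency component: 32 Hz.
Nyquist rate = 2 × 32 Hz = 64 Hz.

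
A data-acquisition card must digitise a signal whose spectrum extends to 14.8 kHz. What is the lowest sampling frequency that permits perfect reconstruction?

Nyquist rate = 2 × 14.8 kHz = 29.6 kHz.

29.6 kHz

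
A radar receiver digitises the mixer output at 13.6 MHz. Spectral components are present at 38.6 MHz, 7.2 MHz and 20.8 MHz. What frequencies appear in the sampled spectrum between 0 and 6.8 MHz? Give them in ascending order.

2.2 MHz, 6.4 MHz

fs/2 = 6.8 MHz.
38.6 MHz mod fs = 11.4 MHz.
11.4 MHz > fs/2 = 6.8 MHz, folds to fs − 11.4 MHz = 2.2 MHz.
7.2 MHz > fs/2 = 6.8 MHz, folds to fs − 7.2 MHz = 6.4 MHz.
20.8 MHz mod fs = 7.2 MHz.
7.2 MHz > fs/2 = 6.8 MHz, folds to fs − 7.2 MHz = 6.4 MHz.
Distinct values: {2.2 MHz, 6.4 MHz}.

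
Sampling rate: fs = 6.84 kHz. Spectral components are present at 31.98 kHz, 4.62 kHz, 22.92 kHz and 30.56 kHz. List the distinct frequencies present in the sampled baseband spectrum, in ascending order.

2.22 kHz, 2.4 kHz, 3.2 kHz

fs/2 = 3.42 kHz.
31.98 kHz mod fs = 4.62 kHz.
4.62 kHz > fs/2 = 3.42 kHz, folds to fs − 4.62 kHz = 2.22 kHz.
4.62 kHz > fs/2 = 3.42 kHz, folds to fs − 4.62 kHz = 2.22 kHz.
22.92 kHz mod fs = 2.4 kHz.
2.4 kHz ≤ fs/2 = 3.42 kHz, appears at 2.4 kHz.
30.56 kHz mod fs = 3.2 kHz.
3.2 kHz ≤ fs/2 = 3.42 kHz, appears at 3.2 kHz.
Distinct values: {2.22 kHz, 2.4 kHz, 3.2 kHz}.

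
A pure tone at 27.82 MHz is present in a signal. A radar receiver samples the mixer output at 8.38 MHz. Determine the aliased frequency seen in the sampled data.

2.68 MHz

27.82 MHz mod fs = 2.68 MHz.
2.68 MHz ≤ fs/2 = 4.19 MHz, appears at 2.68 MHz.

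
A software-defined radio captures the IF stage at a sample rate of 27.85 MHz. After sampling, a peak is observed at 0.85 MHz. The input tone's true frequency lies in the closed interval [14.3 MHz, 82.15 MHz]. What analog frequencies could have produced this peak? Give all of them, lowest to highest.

27 MHz, 28.7 MHz, 54.85 MHz, 56.55 MHz

Frequencies that alias to 0.85 MHz are k·fs ± 0.85 MHz for integer k ≥ 0.
k=0: 0.85 MHz.
k=1: 27 MHz, 28.7 MHz.
k=2: 54.85 MHz, 56.55 MHz.
k=3: 82.7 MHz, 84.4 MHz.
Within [14.3 MHz, 82.15 MHz]: 27 MHz, 28.7 MHz, 54.85 MHz, 56.55 MHz.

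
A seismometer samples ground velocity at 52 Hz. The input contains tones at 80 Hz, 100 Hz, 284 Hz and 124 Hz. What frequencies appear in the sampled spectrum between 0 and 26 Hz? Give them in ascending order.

4 Hz, 20 Hz, 24 Hz

fs/2 = 26 Hz.
80 Hz mod fs = 28 Hz.
28 Hz > fs/2 = 26 Hz, folds to fs − 28 Hz = 24 Hz.
100 Hz mod fs = 48 Hz.
48 Hz > fs/2 = 26 Hz, folds to fs − 48 Hz = 4 Hz.
284 Hz mod fs = 24 Hz.
24 Hz ≤ fs/2 = 26 Hz, appears at 24 Hz.
124 Hz mod fs = 20 Hz.
20 Hz ≤ fs/2 = 26 Hz, appears at 20 Hz.
Distinct values: {4 Hz, 20 Hz, 24 Hz}.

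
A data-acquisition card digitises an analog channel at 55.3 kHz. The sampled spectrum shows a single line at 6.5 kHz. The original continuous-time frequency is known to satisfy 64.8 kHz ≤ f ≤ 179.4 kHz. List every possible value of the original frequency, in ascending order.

104.1 kHz, 117.1 kHz, 159.4 kHz, 172.4 kHz

Frequencies that alias to 6.5 kHz are k·fs ± 6.5 kHz for integer k ≥ 0.
k=0: 6.5 kHz.
k=1: 48.8 kHz, 61.8 kHz.
k=2: 104.1 kHz, 117.1 kHz.
k=3: 159.4 kHz, 172.4 kHz.
k=4: 214.7 kHz, 227.7 kHz.
Within [64.8 kHz, 179.4 kHz]: 104.1 kHz, 117.1 kHz, 159.4 kHz, 172.4 kHz.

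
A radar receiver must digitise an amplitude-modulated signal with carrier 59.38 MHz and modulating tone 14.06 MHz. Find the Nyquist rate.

AM sidebands sit at fc ± fm = 45.32 MHz and 73.44 MHz.
Highest-frequency component: 73.44 MHz.
Nyquist rate = 2 × 73.44 MHz = 146.88 MHz.

146.88 MHz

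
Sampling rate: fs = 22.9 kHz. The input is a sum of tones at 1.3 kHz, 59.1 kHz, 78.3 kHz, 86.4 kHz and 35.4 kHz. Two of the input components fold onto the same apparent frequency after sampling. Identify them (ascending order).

59.1 kHz, 78.3 kHz

fs/2 = 11.45 kHz.
1.3 kHz ≤ fs/2 = 11.45 kHz, passes unchanged.
59.1 kHz mod fs = 13.3 kHz.
13.3 kHz > fs/2 = 11.45 kHz, folds to fs − 13.3 kHz = 9.6 kHz.
78.3 kHz mod fs = 9.6 kHz.
9.6 kHz ≤ fs/2 = 11.45 kHz, appears at 9.6 kHz.
86.4 kHz mod fs = 17.7 kHz.
17.7 kHz > fs/2 = 11.45 kHz, folds to fs − 17.7 kHz = 5.2 kHz.
35.4 kHz mod fs = 12.5 kHz.
12.5 kHz > fs/2 = 11.45 kHz, folds to fs − 12.5 kHz = 10.4 kHz.
59.1 kHz and 78.3 kHz both map to 9.6 kHz.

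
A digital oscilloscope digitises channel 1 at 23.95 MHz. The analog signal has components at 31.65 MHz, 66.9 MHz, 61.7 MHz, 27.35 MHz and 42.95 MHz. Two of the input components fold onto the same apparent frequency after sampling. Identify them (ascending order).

42.95 MHz, 66.9 MHz

fs/2 = 11.975 MHz.
31.65 MHz mod fs = 7.7 MHz.
7.7 MHz ≤ fs/2 = 11.975 MHz, appears at 7.7 MHz.
66.9 MHz mod fs = 19 MHz.
19 MHz > fs/2 = 11.975 MHz, folds to fs − 19 MHz = 4.95 MHz.
61.7 MHz mod fs = 13.8 MHz.
13.8 MHz > fs/2 = 11.975 MHz, folds to fs − 13.8 MHz = 10.15 MHz.
27.35 MHz mod fs = 3.4 MHz.
3.4 MHz ≤ fs/2 = 11.975 MHz, appears at 3.4 MHz.
42.95 MHz mod fs = 19 MHz.
19 MHz > fs/2 = 11.975 MHz, folds to fs − 19 MHz = 4.95 MHz.
42.95 MHz and 66.9 MHz both map to 4.95 MHz.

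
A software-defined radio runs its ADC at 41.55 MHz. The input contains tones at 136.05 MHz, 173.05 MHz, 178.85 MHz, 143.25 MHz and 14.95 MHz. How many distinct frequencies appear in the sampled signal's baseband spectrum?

5

fs/2 = 20.775 MHz.
136.05 MHz mod fs = 11.4 MHz.
11.4 MHz ≤ fs/2 = 20.775 MHz, appears at 11.4 MHz.
173.05 MHz mod fs = 6.85 MHz.
6.85 MHz ≤ fs/2 = 20.775 MHz, appears at 6.85 MHz.
178.85 MHz mod fs = 12.65 MHz.
12.65 MHz ≤ fs/2 = 20.775 MHz, appears at 12.65 MHz.
143.25 MHz mod fs = 18.6 MHz.
18.6 MHz ≤ fs/2 = 20.775 MHz, appears at 18.6 MHz.
14.95 MHz ≤ fs/2 = 20.775 MHz, passes unchanged.
Distinct values: {6.85 MHz, 11.4 MHz, 12.65 MHz, 14.95 MHz, 18.6 MHz} → 5.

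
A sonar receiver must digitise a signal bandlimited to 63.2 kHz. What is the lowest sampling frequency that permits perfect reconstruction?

Nyquist rate = 2 × 63.2 kHz = 126.4 kHz.

126.4 kHz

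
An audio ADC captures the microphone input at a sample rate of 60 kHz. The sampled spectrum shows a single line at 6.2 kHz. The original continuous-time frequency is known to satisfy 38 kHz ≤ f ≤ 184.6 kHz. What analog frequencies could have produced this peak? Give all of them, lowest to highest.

Frequencies that alias to 6.2 kHz are k·fs ± 6.2 kHz for integer k ≥ 0.
k=0: 6.2 kHz.
k=1: 53.8 kHz, 66.2 kHz.
k=2: 113.8 kHz, 126.2 kHz.
k=3: 173.8 kHz, 186.2 kHz.
k=4: 233.8 kHz, 246.2 kHz.
Within [38 kHz, 184.6 kHz]: 53.8 kHz, 66.2 kHz, 113.8 kHz, 126.2 kHz, 173.8 kHz.

53.8 kHz, 66.2 kHz, 113.8 kHz, 126.2 kHz, 173.8 kHz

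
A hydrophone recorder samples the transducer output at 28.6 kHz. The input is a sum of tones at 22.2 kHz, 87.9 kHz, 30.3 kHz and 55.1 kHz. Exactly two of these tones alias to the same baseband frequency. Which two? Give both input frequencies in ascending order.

55.1 kHz, 87.9 kHz

fs/2 = 14.3 kHz.
22.2 kHz > fs/2 = 14.3 kHz, folds to fs − 22.2 kHz = 6.4 kHz.
87.9 kHz mod fs = 2.1 kHz.
2.1 kHz ≤ fs/2 = 14.3 kHz, appears at 2.1 kHz.
30.3 kHz mod fs = 1.7 kHz.
1.7 kHz ≤ fs/2 = 14.3 kHz, appears at 1.7 kHz.
55.1 kHz mod fs = 26.5 kHz.
26.5 kHz > fs/2 = 14.3 kHz, folds to fs − 26.5 kHz = 2.1 kHz.
55.1 kHz and 87.9 kHz both map to 2.1 kHz.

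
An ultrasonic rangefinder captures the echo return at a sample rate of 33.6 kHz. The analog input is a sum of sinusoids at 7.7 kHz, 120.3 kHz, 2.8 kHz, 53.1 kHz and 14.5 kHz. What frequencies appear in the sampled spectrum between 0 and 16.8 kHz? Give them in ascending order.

2.8 kHz, 7.7 kHz, 14.1 kHz, 14.5 kHz

fs/2 = 16.8 kHz.
7.7 kHz ≤ fs/2 = 16.8 kHz, passes unchanged.
120.3 kHz mod fs = 19.5 kHz.
19.5 kHz > fs/2 = 16.8 kHz, folds to fs − 19.5 kHz = 14.1 kHz.
2.8 kHz ≤ fs/2 = 16.8 kHz, passes unchanged.
53.1 kHz mod fs = 19.5 kHz.
19.5 kHz > fs/2 = 16.8 kHz, folds to fs − 19.5 kHz = 14.1 kHz.
14.5 kHz ≤ fs/2 = 16.8 kHz, passes unchanged.
Distinct values: {2.8 kHz, 7.7 kHz, 14.1 kHz, 14.5 kHz}.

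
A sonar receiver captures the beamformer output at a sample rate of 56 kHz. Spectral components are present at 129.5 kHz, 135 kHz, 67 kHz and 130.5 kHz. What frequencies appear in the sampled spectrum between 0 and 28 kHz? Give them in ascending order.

fs/2 = 28 kHz.
129.5 kHz mod fs = 17.5 kHz.
17.5 kHz ≤ fs/2 = 28 kHz, appears at 17.5 kHz.
135 kHz mod fs = 23 kHz.
23 kHz ≤ fs/2 = 28 kHz, appears at 23 kHz.
67 kHz mod fs = 11 kHz.
11 kHz ≤ fs/2 = 28 kHz, appears at 11 kHz.
130.5 kHz mod fs = 18.5 kHz.
18.5 kHz ≤ fs/2 = 28 kHz, appears at 18.5 kHz.
Distinct values: {11 kHz, 17.5 kHz, 18.5 kHz, 23 kHz}.

11 kHz, 17.5 kHz, 18.5 kHz, 23 kHz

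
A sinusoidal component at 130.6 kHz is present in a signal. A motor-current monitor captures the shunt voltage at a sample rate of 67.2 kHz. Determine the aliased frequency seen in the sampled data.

130.6 kHz mod fs = 63.4 kHz.
63.4 kHz > fs/2 = 33.6 kHz, folds to fs − 63.4 kHz = 3.8 kHz.

3.8 kHz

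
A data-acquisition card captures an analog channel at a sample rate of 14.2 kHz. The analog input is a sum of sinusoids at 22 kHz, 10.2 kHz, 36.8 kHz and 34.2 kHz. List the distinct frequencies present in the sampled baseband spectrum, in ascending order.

fs/2 = 7.1 kHz.
22 kHz mod fs = 7.8 kHz.
7.8 kHz > fs/2 = 7.1 kHz, folds to fs − 7.8 kHz = 6.4 kHz.
10.2 kHz > fs/2 = 7.1 kHz, folds to fs − 10.2 kHz = 4 kHz.
36.8 kHz mod fs = 8.4 kHz.
8.4 kHz > fs/2 = 7.1 kHz, folds to fs − 8.4 kHz = 5.8 kHz.
34.2 kHz mod fs = 5.8 kHz.
5.8 kHz ≤ fs/2 = 7.1 kHz, appears at 5.8 kHz.
Distinct values: {4 kHz, 5.8 kHz, 6.4 kHz}.

4 kHz, 5.8 kHz, 6.4 kHz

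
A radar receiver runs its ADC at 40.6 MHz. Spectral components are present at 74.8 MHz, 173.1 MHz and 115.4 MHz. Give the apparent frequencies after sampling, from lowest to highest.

fs/2 = 20.3 MHz.
74.8 MHz mod fs = 34.2 MHz.
34.2 MHz > fs/2 = 20.3 MHz, folds to fs − 34.2 MHz = 6.4 MHz.
173.1 MHz mod fs = 10.7 MHz.
10.7 MHz ≤ fs/2 = 20.3 MHz, appears at 10.7 MHz.
115.4 MHz mod fs = 34.2 MHz.
34.2 MHz > fs/2 = 20.3 MHz, folds to fs − 34.2 MHz = 6.4 MHz.
Distinct values: {6.4 MHz, 10.7 MHz}.

6.4 MHz, 10.7 MHz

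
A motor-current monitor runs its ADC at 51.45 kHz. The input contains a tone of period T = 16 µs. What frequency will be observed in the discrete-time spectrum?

T = 16 µs → f = 1/T = 62.5 kHz.
62.5 kHz mod fs = 11.05 kHz.
11.05 kHz ≤ fs/2 = 25.725 kHz, appears at 11.05 kHz.

11.05 kHz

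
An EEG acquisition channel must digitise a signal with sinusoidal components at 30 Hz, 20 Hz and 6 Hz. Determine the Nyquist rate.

Highest-frequency component: 30 Hz.
Nyquist rate = 2 × 30 Hz = 60 Hz.

60 Hz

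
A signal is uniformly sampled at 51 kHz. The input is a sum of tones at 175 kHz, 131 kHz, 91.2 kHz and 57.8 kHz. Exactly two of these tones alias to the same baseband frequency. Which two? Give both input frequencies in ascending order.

fs/2 = 25.5 kHz.
175 kHz mod fs = 22 kHz.
22 kHz ≤ fs/2 = 25.5 kHz, appears at 22 kHz.
131 kHz mod fs = 29 kHz.
29 kHz > fs/2 = 25.5 kHz, folds to fs − 29 kHz = 22 kHz.
91.2 kHz mod fs = 40.2 kHz.
40.2 kHz > fs/2 = 25.5 kHz, folds to fs − 40.2 kHz = 10.8 kHz.
57.8 kHz mod fs = 6.8 kHz.
6.8 kHz ≤ fs/2 = 25.5 kHz, appears at 6.8 kHz.
131 kHz and 175 kHz both map to 22 kHz.

131 kHz, 175 kHz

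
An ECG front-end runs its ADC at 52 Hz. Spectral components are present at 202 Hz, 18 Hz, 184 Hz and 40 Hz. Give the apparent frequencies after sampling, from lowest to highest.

fs/2 = 26 Hz.
202 Hz mod fs = 46 Hz.
46 Hz > fs/2 = 26 Hz, folds to fs − 46 Hz = 6 Hz.
18 Hz ≤ fs/2 = 26 Hz, passes unchanged.
184 Hz mod fs = 28 Hz.
28 Hz > fs/2 = 26 Hz, folds to fs − 28 Hz = 24 Hz.
40 Hz > fs/2 = 26 Hz, folds to fs − 40 Hz = 12 Hz.
Distinct values: {6 Hz, 12 Hz, 18 Hz, 24 Hz}.

6 Hz, 12 Hz, 18 Hz, 24 Hz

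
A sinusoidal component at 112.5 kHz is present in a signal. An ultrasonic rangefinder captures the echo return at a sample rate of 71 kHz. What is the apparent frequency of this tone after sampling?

112.5 kHz mod fs = 41.5 kHz.
41.5 kHz > fs/2 = 35.5 kHz, folds to fs − 41.5 kHz = 29.5 kHz.

29.5 kHz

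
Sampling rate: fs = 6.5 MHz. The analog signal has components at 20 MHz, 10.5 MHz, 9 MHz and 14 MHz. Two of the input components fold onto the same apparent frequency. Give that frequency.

fs/2 = 3.25 MHz.
20 MHz mod fs = 0.5 MHz.
0.5 MHz ≤ fs/2 = 3.25 MHz, appears at 0.5 MHz.
10.5 MHz mod fs = 4 MHz.
4 MHz > fs/2 = 3.25 MHz, folds to fs − 4 MHz = 2.5 MHz.
9 MHz mod fs = 2.5 MHz.
2.5 MHz ≤ fs/2 = 3.25 MHz, appears at 2.5 MHz.
14 MHz mod fs = 1 MHz.
1 MHz ≤ fs/2 = 3.25 MHz, appears at 1 MHz.
9 MHz and 10.5 MHz both map to 2.5 MHz.

2.5 MHz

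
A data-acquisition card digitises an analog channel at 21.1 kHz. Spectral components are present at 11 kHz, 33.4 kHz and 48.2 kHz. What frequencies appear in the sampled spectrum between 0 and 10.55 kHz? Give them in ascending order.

6 kHz, 8.8 kHz, 10.1 kHz

fs/2 = 10.55 kHz.
11 kHz > fs/2 = 10.55 kHz, folds to fs − 11 kHz = 10.1 kHz.
33.4 kHz mod fs = 12.3 kHz.
12.3 kHz > fs/2 = 10.55 kHz, folds to fs − 12.3 kHz = 8.8 kHz.
48.2 kHz mod fs = 6 kHz.
6 kHz ≤ fs/2 = 10.55 kHz, appears at 6 kHz.
Distinct values: {6 kHz, 8.8 kHz, 10.1 kHz}.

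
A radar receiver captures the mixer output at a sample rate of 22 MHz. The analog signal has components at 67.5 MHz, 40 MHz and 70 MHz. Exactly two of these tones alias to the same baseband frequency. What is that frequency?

fs/2 = 11 MHz.
67.5 MHz mod fs = 1.5 MHz.
1.5 MHz ≤ fs/2 = 11 MHz, appears at 1.5 MHz.
40 MHz mod fs = 18 MHz.
18 MHz > fs/2 = 11 MHz, folds to fs − 18 MHz = 4 MHz.
70 MHz mod fs = 4 MHz.
4 MHz ≤ fs/2 = 11 MHz, appears at 4 MHz.
40 MHz and 70 MHz both map to 4 MHz.

4 MHz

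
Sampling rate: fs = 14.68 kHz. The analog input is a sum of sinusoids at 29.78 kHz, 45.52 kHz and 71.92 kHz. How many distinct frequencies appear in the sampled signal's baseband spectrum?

2

fs/2 = 7.34 kHz.
29.78 kHz mod fs = 0.42 kHz.
0.42 kHz ≤ fs/2 = 7.34 kHz, appears at 0.42 kHz.
45.52 kHz mod fs = 1.48 kHz.
1.48 kHz ≤ fs/2 = 7.34 kHz, appears at 1.48 kHz.
71.92 kHz mod fs = 13.2 kHz.
13.2 kHz > fs/2 = 7.34 kHz, folds to fs − 13.2 kHz = 1.48 kHz.
Distinct values: {0.42 kHz, 1.48 kHz} → 2.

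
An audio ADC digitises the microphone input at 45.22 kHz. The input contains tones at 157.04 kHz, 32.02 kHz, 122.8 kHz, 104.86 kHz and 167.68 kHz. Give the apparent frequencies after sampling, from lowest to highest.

12.86 kHz, 13.2 kHz, 14.42 kHz, 21.38 kHz

fs/2 = 22.61 kHz.
157.04 kHz mod fs = 21.38 kHz.
21.38 kHz ≤ fs/2 = 22.61 kHz, appears at 21.38 kHz.
32.02 kHz > fs/2 = 22.61 kHz, folds to fs − 32.02 kHz = 13.2 kHz.
122.8 kHz mod fs = 32.36 kHz.
32.36 kHz > fs/2 = 22.61 kHz, folds to fs − 32.36 kHz = 12.86 kHz.
104.86 kHz mod fs = 14.42 kHz.
14.42 kHz ≤ fs/2 = 22.61 kHz, appears at 14.42 kHz.
167.68 kHz mod fs = 32.02 kHz.
32.02 kHz > fs/2 = 22.61 kHz, folds to fs − 32.02 kHz = 13.2 kHz.
Distinct values: {12.86 kHz, 13.2 kHz, 14.42 kHz, 21.38 kHz}.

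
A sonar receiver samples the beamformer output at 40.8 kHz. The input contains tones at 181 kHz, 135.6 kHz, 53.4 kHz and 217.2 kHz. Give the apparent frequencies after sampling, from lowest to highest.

12.6 kHz, 13.2 kHz, 17.8 kHz

fs/2 = 20.4 kHz.
181 kHz mod fs = 17.8 kHz.
17.8 kHz ≤ fs/2 = 20.4 kHz, appears at 17.8 kHz.
135.6 kHz mod fs = 13.2 kHz.
13.2 kHz ≤ fs/2 = 20.4 kHz, appears at 13.2 kHz.
53.4 kHz mod fs = 12.6 kHz.
12.6 kHz ≤ fs/2 = 20.4 kHz, appears at 12.6 kHz.
217.2 kHz mod fs = 13.2 kHz.
13.2 kHz ≤ fs/2 = 20.4 kHz, appears at 13.2 kHz.
Distinct values: {12.6 kHz, 13.2 kHz, 17.8 kHz}.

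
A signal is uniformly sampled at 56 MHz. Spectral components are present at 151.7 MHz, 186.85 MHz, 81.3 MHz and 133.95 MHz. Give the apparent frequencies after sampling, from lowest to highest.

fs/2 = 28 MHz.
151.7 MHz mod fs = 39.7 MHz.
39.7 MHz > fs/2 = 28 MHz, folds to fs − 39.7 MHz = 16.3 MHz.
186.85 MHz mod fs = 18.85 MHz.
18.85 MHz ≤ fs/2 = 28 MHz, appears at 18.85 MHz.
81.3 MHz mod fs = 25.3 MHz.
25.3 MHz ≤ fs/2 = 28 MHz, appears at 25.3 MHz.
133.95 MHz mod fs = 21.95 MHz.
21.95 MHz ≤ fs/2 = 28 MHz, appears at 21.95 MHz.
Distinct values: {16.3 MHz, 18.85 MHz, 21.95 MHz, 25.3 MHz}.

16.3 MHz, 18.85 MHz, 21.95 MHz, 25.3 MHz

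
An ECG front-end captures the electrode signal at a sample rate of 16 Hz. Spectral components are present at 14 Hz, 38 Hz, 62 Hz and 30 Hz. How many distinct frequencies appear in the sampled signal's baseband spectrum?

fs/2 = 8 Hz.
14 Hz > fs/2 = 8 Hz, folds to fs − 14 Hz = 2 Hz.
38 Hz mod fs = 6 Hz.
6 Hz ≤ fs/2 = 8 Hz, appears at 6 Hz.
62 Hz mod fs = 14 Hz.
14 Hz > fs/2 = 8 Hz, folds to fs − 14 Hz = 2 Hz.
30 Hz mod fs = 14 Hz.
14 Hz > fs/2 = 8 Hz, folds to fs − 14 Hz = 2 Hz.
Distinct values: {2 Hz, 6 Hz} → 2.

2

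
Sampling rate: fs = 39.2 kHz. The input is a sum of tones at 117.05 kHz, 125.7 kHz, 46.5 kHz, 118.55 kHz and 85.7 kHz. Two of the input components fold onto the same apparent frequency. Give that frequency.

fs/2 = 19.6 kHz.
117.05 kHz mod fs = 38.65 kHz.
38.65 kHz > fs/2 = 19.6 kHz, folds to fs − 38.65 kHz = 0.55 kHz.
125.7 kHz mod fs = 8.1 kHz.
8.1 kHz ≤ fs/2 = 19.6 kHz, appears at 8.1 kHz.
46.5 kHz mod fs = 7.3 kHz.
7.3 kHz ≤ fs/2 = 19.6 kHz, appears at 7.3 kHz.
118.55 kHz mod fs = 0.95 kHz.
0.95 kHz ≤ fs/2 = 19.6 kHz, appears at 0.95 kHz.
85.7 kHz mod fs = 7.3 kHz.
7.3 kHz ≤ fs/2 = 19.6 kHz, appears at 7.3 kHz.
46.5 kHz and 85.7 kHz both map to 7.3 kHz.

7.3 kHz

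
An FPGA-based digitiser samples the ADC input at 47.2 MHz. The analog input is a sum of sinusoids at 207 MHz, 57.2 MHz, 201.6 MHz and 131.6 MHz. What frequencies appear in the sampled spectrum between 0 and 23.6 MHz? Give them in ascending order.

10 MHz, 12.8 MHz, 18.2 MHz

fs/2 = 23.6 MHz.
207 MHz mod fs = 18.2 MHz.
18.2 MHz ≤ fs/2 = 23.6 MHz, appears at 18.2 MHz.
57.2 MHz mod fs = 10 MHz.
10 MHz ≤ fs/2 = 23.6 MHz, appears at 10 MHz.
201.6 MHz mod fs = 12.8 MHz.
12.8 MHz ≤ fs/2 = 23.6 MHz, appears at 12.8 MHz.
131.6 MHz mod fs = 37.2 MHz.
37.2 MHz > fs/2 = 23.6 MHz, folds to fs − 37.2 MHz = 10 MHz.
Distinct values: {10 MHz, 12.8 MHz, 18.2 MHz}.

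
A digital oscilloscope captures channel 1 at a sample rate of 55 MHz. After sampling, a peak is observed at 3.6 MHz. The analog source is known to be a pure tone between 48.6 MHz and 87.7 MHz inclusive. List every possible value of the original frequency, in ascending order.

51.4 MHz, 58.6 MHz

Frequencies that alias to 3.6 MHz are k·fs ± 3.6 MHz for integer k ≥ 0.
k=0: 3.6 MHz.
k=1: 51.4 MHz, 58.6 MHz.
k=2: 106.4 MHz, 113.6 MHz.
Within [48.6 MHz, 87.7 MHz]: 51.4 MHz, 58.6 MHz.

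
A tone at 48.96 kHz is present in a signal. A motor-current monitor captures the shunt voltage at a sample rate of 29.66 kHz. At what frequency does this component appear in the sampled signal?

10.36 kHz

48.96 kHz mod fs = 19.3 kHz.
19.3 kHz > fs/2 = 14.83 kHz, folds to fs − 19.3 kHz = 10.36 kHz.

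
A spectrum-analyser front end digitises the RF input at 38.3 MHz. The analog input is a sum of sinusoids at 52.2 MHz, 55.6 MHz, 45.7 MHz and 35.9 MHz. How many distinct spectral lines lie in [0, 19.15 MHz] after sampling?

fs/2 = 19.15 MHz.
52.2 MHz mod fs = 13.9 MHz.
13.9 MHz ≤ fs/2 = 19.15 MHz, appears at 13.9 MHz.
55.6 MHz mod fs = 17.3 MHz.
17.3 MHz ≤ fs/2 = 19.15 MHz, appears at 17.3 MHz.
45.7 MHz mod fs = 7.4 MHz.
7.4 MHz ≤ fs/2 = 19.15 MHz, appears at 7.4 MHz.
35.9 MHz > fs/2 = 19.15 MHz, folds to fs − 35.9 MHz = 2.4 MHz.
Distinct values: {2.4 MHz, 7.4 MHz, 13.9 MHz, 17.3 MHz} → 4.

4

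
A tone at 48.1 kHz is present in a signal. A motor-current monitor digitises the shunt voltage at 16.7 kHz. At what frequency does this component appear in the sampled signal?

2 kHz

48.1 kHz mod fs = 14.7 kHz.
14.7 kHz > fs/2 = 8.35 kHz, folds to fs − 14.7 kHz = 2 kHz.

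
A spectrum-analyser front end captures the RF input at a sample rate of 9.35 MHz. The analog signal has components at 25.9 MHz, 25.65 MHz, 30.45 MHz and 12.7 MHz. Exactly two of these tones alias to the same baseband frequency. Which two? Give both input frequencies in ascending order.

25.65 MHz, 30.45 MHz

fs/2 = 4.675 MHz.
25.9 MHz mod fs = 7.2 MHz.
7.2 MHz > fs/2 = 4.675 MHz, folds to fs − 7.2 MHz = 2.15 MHz.
25.65 MHz mod fs = 6.95 MHz.
6.95 MHz > fs/2 = 4.675 MHz, folds to fs − 6.95 MHz = 2.4 MHz.
30.45 MHz mod fs = 2.4 MHz.
2.4 MHz ≤ fs/2 = 4.675 MHz, appears at 2.4 MHz.
12.7 MHz mod fs = 3.35 MHz.
3.35 MHz ≤ fs/2 = 4.675 MHz, appears at 3.35 MHz.
25.65 MHz and 30.45 MHz both map to 2.4 MHz.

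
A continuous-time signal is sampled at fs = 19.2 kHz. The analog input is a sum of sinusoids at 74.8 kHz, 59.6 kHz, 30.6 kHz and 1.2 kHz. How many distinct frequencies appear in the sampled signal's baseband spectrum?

3

fs/2 = 9.6 kHz.
74.8 kHz mod fs = 17.2 kHz.
17.2 kHz > fs/2 = 9.6 kHz, folds to fs − 17.2 kHz = 2 kHz.
59.6 kHz mod fs = 2 kHz.
2 kHz ≤ fs/2 = 9.6 kHz, appears at 2 kHz.
30.6 kHz mod fs = 11.4 kHz.
11.4 kHz > fs/2 = 9.6 kHz, folds to fs − 11.4 kHz = 7.8 kHz.
1.2 kHz ≤ fs/2 = 9.6 kHz, passes unchanged.
Distinct values: {1.2 kHz, 2 kHz, 7.8 kHz} → 3.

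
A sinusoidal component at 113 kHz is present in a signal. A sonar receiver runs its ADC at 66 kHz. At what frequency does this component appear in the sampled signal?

113 kHz mod fs = 47 kHz.
47 kHz > fs/2 = 33 kHz, folds to fs − 47 kHz = 19 kHz.

19 kHz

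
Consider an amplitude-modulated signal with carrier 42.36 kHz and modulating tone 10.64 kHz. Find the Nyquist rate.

AM sidebands sit at fc ± fm = 31.72 kHz and 53 kHz.
Highest-frequency component: 53 kHz.
Nyquist rate = 2 × 53 kHz = 106 kHz.

106 kHz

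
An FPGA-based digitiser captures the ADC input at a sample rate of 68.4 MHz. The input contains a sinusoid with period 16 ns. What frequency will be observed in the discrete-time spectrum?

T = 16 ns → f = 1/T = 62.5 MHz.
62.5 MHz > fs/2 = 34.2 MHz, folds to fs − 62.5 MHz = 5.9 MHz.

5.9 MHz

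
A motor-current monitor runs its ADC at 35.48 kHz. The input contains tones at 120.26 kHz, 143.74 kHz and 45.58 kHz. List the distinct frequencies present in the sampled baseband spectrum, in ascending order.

fs/2 = 17.74 kHz.
120.26 kHz mod fs = 13.82 kHz.
13.82 kHz ≤ fs/2 = 17.74 kHz, appears at 13.82 kHz.
143.74 kHz mod fs = 1.82 kHz.
1.82 kHz ≤ fs/2 = 17.74 kHz, appears at 1.82 kHz.
45.58 kHz mod fs = 10.1 kHz.
10.1 kHz ≤ fs/2 = 17.74 kHz, appears at 10.1 kHz.
Distinct values: {1.82 kHz, 10.1 kHz, 13.82 kHz}.

1.82 kHz, 10.1 kHz, 13.82 kHz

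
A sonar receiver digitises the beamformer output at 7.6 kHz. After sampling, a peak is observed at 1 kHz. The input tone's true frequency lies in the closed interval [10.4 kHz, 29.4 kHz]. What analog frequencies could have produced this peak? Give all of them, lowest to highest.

14.2 kHz, 16.2 kHz, 21.8 kHz, 23.8 kHz, 29.4 kHz

Frequencies that alias to 1 kHz are k·fs ± 1 kHz for integer k ≥ 0.
k=0: 1 kHz.
k=1: 6.6 kHz, 8.6 kHz.
k=2: 14.2 kHz, 16.2 kHz.
k=3: 21.8 kHz, 23.8 kHz.
k=4: 29.4 kHz, 31.4 kHz.
k=5: 37 kHz, 39 kHz.
Within [10.4 kHz, 29.4 kHz]: 14.2 kHz, 16.2 kHz, 21.8 kHz, 23.8 kHz, 29.4 kHz.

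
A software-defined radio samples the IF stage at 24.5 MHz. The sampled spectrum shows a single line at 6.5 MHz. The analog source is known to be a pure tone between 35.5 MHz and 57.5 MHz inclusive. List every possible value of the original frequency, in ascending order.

42.5 MHz, 55.5 MHz

Frequencies that alias to 6.5 MHz are k·fs ± 6.5 MHz for integer k ≥ 0.
k=0: 6.5 MHz.
k=1: 18 MHz, 31 MHz.
k=2: 42.5 MHz, 55.5 MHz.
k=3: 67 MHz, 80 MHz.
Within [35.5 MHz, 57.5 MHz]: 42.5 MHz, 55.5 MHz.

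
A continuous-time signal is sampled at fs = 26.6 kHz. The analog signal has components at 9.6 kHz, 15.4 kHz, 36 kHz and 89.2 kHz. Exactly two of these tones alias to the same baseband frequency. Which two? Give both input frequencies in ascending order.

36 kHz, 89.2 kHz

fs/2 = 13.3 kHz.
9.6 kHz ≤ fs/2 = 13.3 kHz, passes unchanged.
15.4 kHz > fs/2 = 13.3 kHz, folds to fs − 15.4 kHz = 11.2 kHz.
36 kHz mod fs = 9.4 kHz.
9.4 kHz ≤ fs/2 = 13.3 kHz, appears at 9.4 kHz.
89.2 kHz mod fs = 9.4 kHz.
9.4 kHz ≤ fs/2 = 13.3 kHz, appears at 9.4 kHz.
36 kHz and 89.2 kHz both map to 9.4 kHz.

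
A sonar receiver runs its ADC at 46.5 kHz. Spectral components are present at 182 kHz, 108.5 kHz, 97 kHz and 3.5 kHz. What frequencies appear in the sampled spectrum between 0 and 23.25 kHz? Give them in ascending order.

fs/2 = 23.25 kHz.
182 kHz mod fs = 42.5 kHz.
42.5 kHz > fs/2 = 23.25 kHz, folds to fs − 42.5 kHz = 4 kHz.
108.5 kHz mod fs = 15.5 kHz.
15.5 kHz ≤ fs/2 = 23.25 kHz, appears at 15.5 kHz.
97 kHz mod fs = 4 kHz.
4 kHz ≤ fs/2 = 23.25 kHz, appears at 4 kHz.
3.5 kHz ≤ fs/2 = 23.25 kHz, passes unchanged.
Distinct values: {3.5 kHz, 4 kHz, 15.5 kHz}.

3.5 kHz, 4 kHz, 15.5 kHz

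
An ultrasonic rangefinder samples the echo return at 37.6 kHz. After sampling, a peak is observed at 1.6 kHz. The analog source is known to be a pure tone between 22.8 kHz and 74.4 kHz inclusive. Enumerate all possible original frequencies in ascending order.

36 kHz, 39.2 kHz, 73.6 kHz

Frequencies that alias to 1.6 kHz are k·fs ± 1.6 kHz for integer k ≥ 0.
k=0: 1.6 kHz.
k=1: 36 kHz, 39.2 kHz.
k=2: 73.6 kHz, 76.8 kHz.
k=3: 111.2 kHz, 114.4 kHz.
Within [22.8 kHz, 74.4 kHz]: 36 kHz, 39.2 kHz, 73.6 kHz.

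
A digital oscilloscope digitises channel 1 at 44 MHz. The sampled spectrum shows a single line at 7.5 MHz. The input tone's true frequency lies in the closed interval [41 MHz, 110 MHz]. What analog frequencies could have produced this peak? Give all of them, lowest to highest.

Frequencies that alias to 7.5 MHz are k·fs ± 7.5 MHz for integer k ≥ 0.
k=0: 7.5 MHz.
k=1: 36.5 MHz, 51.5 MHz.
k=2: 80.5 MHz, 95.5 MHz.
k=3: 124.5 MHz, 139.5 MHz.
Within [41 MHz, 110 MHz]: 51.5 MHz, 80.5 MHz, 95.5 MHz.

51.5 MHz, 80.5 MHz, 95.5 MHz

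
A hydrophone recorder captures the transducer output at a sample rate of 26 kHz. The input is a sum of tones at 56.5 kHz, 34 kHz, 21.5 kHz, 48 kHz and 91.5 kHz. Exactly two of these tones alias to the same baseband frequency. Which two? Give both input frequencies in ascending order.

fs/2 = 13 kHz.
56.5 kHz mod fs = 4.5 kHz.
4.5 kHz ≤ fs/2 = 13 kHz, appears at 4.5 kHz.
34 kHz mod fs = 8 kHz.
8 kHz ≤ fs/2 = 13 kHz, appears at 8 kHz.
21.5 kHz > fs/2 = 13 kHz, folds to fs − 21.5 kHz = 4.5 kHz.
48 kHz mod fs = 22 kHz.
22 kHz > fs/2 = 13 kHz, folds to fs − 22 kHz = 4 kHz.
91.5 kHz mod fs = 13.5 kHz.
13.5 kHz > fs/2 = 13 kHz, folds to fs − 13.5 kHz = 12.5 kHz.
21.5 kHz and 56.5 kHz both map to 4.5 kHz.

21.5 kHz, 56.5 kHz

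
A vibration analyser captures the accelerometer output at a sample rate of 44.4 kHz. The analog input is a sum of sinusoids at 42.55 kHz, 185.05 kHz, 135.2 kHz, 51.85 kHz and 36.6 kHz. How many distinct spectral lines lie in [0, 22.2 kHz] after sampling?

4

fs/2 = 22.2 kHz.
42.55 kHz > fs/2 = 22.2 kHz, folds to fs − 42.55 kHz = 1.85 kHz.
185.05 kHz mod fs = 7.45 kHz.
7.45 kHz ≤ fs/2 = 22.2 kHz, appears at 7.45 kHz.
135.2 kHz mod fs = 2 kHz.
2 kHz ≤ fs/2 = 22.2 kHz, appears at 2 kHz.
51.85 kHz mod fs = 7.45 kHz.
7.45 kHz ≤ fs/2 = 22.2 kHz, appears at 7.45 kHz.
36.6 kHz > fs/2 = 22.2 kHz, folds to fs − 36.6 kHz = 7.8 kHz.
Distinct values: {1.85 kHz, 2 kHz, 7.45 kHz, 7.8 kHz} → 4.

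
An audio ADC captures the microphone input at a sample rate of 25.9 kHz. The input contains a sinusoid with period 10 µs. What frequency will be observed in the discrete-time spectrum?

T = 10 µs → f = 1/T = 100 kHz.
100 kHz mod fs = 22.3 kHz.
22.3 kHz > fs/2 = 12.95 kHz, folds to fs − 22.3 kHz = 3.6 kHz.

3.6 kHz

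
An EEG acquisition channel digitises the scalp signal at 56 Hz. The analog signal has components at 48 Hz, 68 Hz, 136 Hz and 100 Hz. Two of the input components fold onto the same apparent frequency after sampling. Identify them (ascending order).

68 Hz, 100 Hz

fs/2 = 28 Hz.
48 Hz > fs/2 = 28 Hz, folds to fs − 48 Hz = 8 Hz.
68 Hz mod fs = 12 Hz.
12 Hz ≤ fs/2 = 28 Hz, appears at 12 Hz.
136 Hz mod fs = 24 Hz.
24 Hz ≤ fs/2 = 28 Hz, appears at 24 Hz.
100 Hz mod fs = 44 Hz.
44 Hz > fs/2 = 28 Hz, folds to fs − 44 Hz = 12 Hz.
68 Hz and 100 Hz both map to 12 Hz.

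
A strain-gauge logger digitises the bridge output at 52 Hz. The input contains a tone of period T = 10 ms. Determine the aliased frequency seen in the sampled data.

T = 10 ms → f = 1/T = 100 Hz.
100 Hz mod fs = 48 Hz.
48 Hz > fs/2 = 26 Hz, folds to fs − 48 Hz = 4 Hz.

4 Hz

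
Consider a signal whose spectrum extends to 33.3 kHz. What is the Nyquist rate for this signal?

66.6 kHz

Nyquist rate = 2 × 33.3 kHz = 66.6 kHz.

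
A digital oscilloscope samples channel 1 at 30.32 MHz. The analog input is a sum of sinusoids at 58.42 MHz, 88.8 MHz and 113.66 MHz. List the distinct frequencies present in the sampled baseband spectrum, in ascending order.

2.16 MHz, 2.22 MHz, 7.62 MHz

fs/2 = 15.16 MHz.
58.42 MHz mod fs = 28.1 MHz.
28.1 MHz > fs/2 = 15.16 MHz, folds to fs − 28.1 MHz = 2.22 MHz.
88.8 MHz mod fs = 28.16 MHz.
28.16 MHz > fs/2 = 15.16 MHz, folds to fs − 28.16 MHz = 2.16 MHz.
113.66 MHz mod fs = 22.7 MHz.
22.7 MHz > fs/2 = 15.16 MHz, folds to fs − 22.7 MHz = 7.62 MHz.
Distinct values: {2.16 MHz, 2.22 MHz, 7.62 MHz}.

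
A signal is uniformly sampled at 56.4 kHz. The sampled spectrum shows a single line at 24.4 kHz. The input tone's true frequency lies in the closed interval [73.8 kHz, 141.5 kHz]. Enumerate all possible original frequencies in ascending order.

Frequencies that alias to 24.4 kHz are k·fs ± 24.4 kHz for integer k ≥ 0.
k=0: 24.4 kHz.
k=1: 32 kHz, 80.8 kHz.
k=2: 88.4 kHz, 137.2 kHz.
k=3: 144.8 kHz, 193.6 kHz.
Within [73.8 kHz, 141.5 kHz]: 80.8 kHz, 88.4 kHz, 137.2 kHz.

80.8 kHz, 88.4 kHz, 137.2 kHz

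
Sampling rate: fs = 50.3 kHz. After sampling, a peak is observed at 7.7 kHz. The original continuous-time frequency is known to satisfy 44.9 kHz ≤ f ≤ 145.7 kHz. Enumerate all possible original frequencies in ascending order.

58 kHz, 92.9 kHz, 108.3 kHz, 143.2 kHz

Frequencies that alias to 7.7 kHz are k·fs ± 7.7 kHz for integer k ≥ 0.
k=0: 7.7 kHz.
k=1: 42.6 kHz, 58 kHz.
k=2: 92.9 kHz, 108.3 kHz.
k=3: 143.2 kHz, 158.6 kHz.
k=4: 193.5 kHz, 208.9 kHz.
Within [44.9 kHz, 145.7 kHz]: 58 kHz, 92.9 kHz, 108.3 kHz, 143.2 kHz.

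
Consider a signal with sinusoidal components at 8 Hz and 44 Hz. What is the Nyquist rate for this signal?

88 Hz

Highest-frequency component: 44 Hz.
Nyquist rate = 2 × 44 Hz = 88 Hz.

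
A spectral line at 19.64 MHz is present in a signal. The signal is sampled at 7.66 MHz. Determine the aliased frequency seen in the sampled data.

19.64 MHz mod fs = 4.32 MHz.
4.32 MHz > fs/2 = 3.83 MHz, folds to fs − 4.32 MHz = 3.34 MHz.

3.34 MHz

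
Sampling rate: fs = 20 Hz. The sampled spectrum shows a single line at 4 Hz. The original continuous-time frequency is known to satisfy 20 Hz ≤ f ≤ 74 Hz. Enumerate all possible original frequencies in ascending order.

24 Hz, 36 Hz, 44 Hz, 56 Hz, 64 Hz

Frequencies that alias to 4 Hz are k·fs ± 4 Hz for integer k ≥ 0.
k=0: 4 Hz.
k=1: 16 Hz, 24 Hz.
k=2: 36 Hz, 44 Hz.
k=3: 56 Hz, 64 Hz.
k=4: 76 Hz, 84 Hz.
Within [20 Hz, 74 Hz]: 24 Hz, 36 Hz, 44 Hz, 56 Hz, 64 Hz.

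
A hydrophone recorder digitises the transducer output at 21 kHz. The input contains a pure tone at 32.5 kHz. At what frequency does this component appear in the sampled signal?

9.5 kHz

32.5 kHz mod fs = 11.5 kHz.
11.5 kHz > fs/2 = 10.5 kHz, folds to fs − 11.5 kHz = 9.5 kHz.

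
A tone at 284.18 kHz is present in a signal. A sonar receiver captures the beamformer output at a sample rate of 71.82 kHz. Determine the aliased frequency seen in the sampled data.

3.1 kHz

284.18 kHz mod fs = 68.72 kHz.
68.72 kHz > fs/2 = 35.91 kHz, folds to fs − 68.72 kHz = 3.1 kHz.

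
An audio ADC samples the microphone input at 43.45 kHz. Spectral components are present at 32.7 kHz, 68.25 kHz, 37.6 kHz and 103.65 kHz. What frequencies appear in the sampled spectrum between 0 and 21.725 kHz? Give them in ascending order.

5.85 kHz, 10.75 kHz, 16.75 kHz, 18.65 kHz

fs/2 = 21.725 kHz.
32.7 kHz > fs/2 = 21.725 kHz, folds to fs − 32.7 kHz = 10.75 kHz.
68.25 kHz mod fs = 24.8 kHz.
24.8 kHz > fs/2 = 21.725 kHz, folds to fs − 24.8 kHz = 18.65 kHz.
37.6 kHz > fs/2 = 21.725 kHz, folds to fs − 37.6 kHz = 5.85 kHz.
103.65 kHz mod fs = 16.75 kHz.
16.75 kHz ≤ fs/2 = 21.725 kHz, appears at 16.75 kHz.
Distinct values: {5.85 kHz, 10.75 kHz, 16.75 kHz, 18.65 kHz}.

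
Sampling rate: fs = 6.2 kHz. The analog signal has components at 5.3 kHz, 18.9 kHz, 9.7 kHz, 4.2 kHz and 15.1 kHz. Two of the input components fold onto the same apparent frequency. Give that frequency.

2.7 kHz

fs/2 = 3.1 kHz.
5.3 kHz > fs/2 = 3.1 kHz, folds to fs − 5.3 kHz = 0.9 kHz.
18.9 kHz mod fs = 0.3 kHz.
0.3 kHz ≤ fs/2 = 3.1 kHz, appears at 0.3 kHz.
9.7 kHz mod fs = 3.5 kHz.
3.5 kHz > fs/2 = 3.1 kHz, folds to fs − 3.5 kHz = 2.7 kHz.
4.2 kHz > fs/2 = 3.1 kHz, folds to fs − 4.2 kHz = 2 kHz.
15.1 kHz mod fs = 2.7 kHz.
2.7 kHz ≤ fs/2 = 3.1 kHz, appears at 2.7 kHz.
9.7 kHz and 15.1 kHz both map to 2.7 kHz.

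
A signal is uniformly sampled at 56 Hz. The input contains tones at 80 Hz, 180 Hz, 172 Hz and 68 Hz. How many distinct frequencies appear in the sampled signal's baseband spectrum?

3

fs/2 = 28 Hz.
80 Hz mod fs = 24 Hz.
24 Hz ≤ fs/2 = 28 Hz, appears at 24 Hz.
180 Hz mod fs = 12 Hz.
12 Hz ≤ fs/2 = 28 Hz, appears at 12 Hz.
172 Hz mod fs = 4 Hz.
4 Hz ≤ fs/2 = 28 Hz, appears at 4 Hz.
68 Hz mod fs = 12 Hz.
12 Hz ≤ fs/2 = 28 Hz, appears at 12 Hz.
Distinct values: {4 Hz, 12 Hz, 24 Hz} → 3.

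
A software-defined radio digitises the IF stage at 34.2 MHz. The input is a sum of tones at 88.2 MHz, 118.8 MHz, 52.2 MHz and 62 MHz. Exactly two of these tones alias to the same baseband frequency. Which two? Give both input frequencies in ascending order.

52.2 MHz, 118.8 MHz

fs/2 = 17.1 MHz.
88.2 MHz mod fs = 19.8 MHz.
19.8 MHz > fs/2 = 17.1 MHz, folds to fs − 19.8 MHz = 14.4 MHz.
118.8 MHz mod fs = 16.2 MHz.
16.2 MHz ≤ fs/2 = 17.1 MHz, appears at 16.2 MHz.
52.2 MHz mod fs = 18 MHz.
18 MHz > fs/2 = 17.1 MHz, folds to fs − 18 MHz = 16.2 MHz.
62 MHz mod fs = 27.8 MHz.
27.8 MHz > fs/2 = 17.1 MHz, folds to fs − 27.8 MHz = 6.4 MHz.
52.2 MHz and 118.8 MHz both map to 16.2 MHz.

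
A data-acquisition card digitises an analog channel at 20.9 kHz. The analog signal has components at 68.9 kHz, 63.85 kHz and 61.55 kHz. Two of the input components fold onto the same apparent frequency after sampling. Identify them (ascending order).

61.55 kHz, 63.85 kHz

fs/2 = 10.45 kHz.
68.9 kHz mod fs = 6.2 kHz.
6.2 kHz ≤ fs/2 = 10.45 kHz, appears at 6.2 kHz.
63.85 kHz mod fs = 1.15 kHz.
1.15 kHz ≤ fs/2 = 10.45 kHz, appears at 1.15 kHz.
61.55 kHz mod fs = 19.75 kHz.
19.75 kHz > fs/2 = 10.45 kHz, folds to fs − 19.75 kHz = 1.15 kHz.
61.55 kHz and 63.85 kHz both map to 1.15 kHz.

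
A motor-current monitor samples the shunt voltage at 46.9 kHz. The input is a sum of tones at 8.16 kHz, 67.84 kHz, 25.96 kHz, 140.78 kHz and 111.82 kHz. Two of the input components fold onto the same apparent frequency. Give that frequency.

20.94 kHz

fs/2 = 23.45 kHz.
8.16 kHz ≤ fs/2 = 23.45 kHz, passes unchanged.
67.84 kHz mod fs = 20.94 kHz.
20.94 kHz ≤ fs/2 = 23.45 kHz, appears at 20.94 kHz.
25.96 kHz > fs/2 = 23.45 kHz, folds to fs − 25.96 kHz = 20.94 kHz.
140.78 kHz mod fs = 0.08 kHz.
0.08 kHz ≤ fs/2 = 23.45 kHz, appears at 0.08 kHz.
111.82 kHz mod fs = 18.02 kHz.
18.02 kHz ≤ fs/2 = 23.45 kHz, appears at 18.02 kHz.
25.96 kHz and 67.84 kHz both map to 20.94 kHz.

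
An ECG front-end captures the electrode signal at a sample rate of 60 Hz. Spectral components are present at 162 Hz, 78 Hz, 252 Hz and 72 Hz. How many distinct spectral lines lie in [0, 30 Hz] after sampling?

fs/2 = 30 Hz.
162 Hz mod fs = 42 Hz.
42 Hz > fs/2 = 30 Hz, folds to fs − 42 Hz = 18 Hz.
78 Hz mod fs = 18 Hz.
18 Hz ≤ fs/2 = 30 Hz, appears at 18 Hz.
252 Hz mod fs = 12 Hz.
12 Hz ≤ fs/2 = 30 Hz, appears at 12 Hz.
72 Hz mod fs = 12 Hz.
12 Hz ≤ fs/2 = 30 Hz, appears at 12 Hz.
Distinct values: {12 Hz, 18 Hz} → 2.

2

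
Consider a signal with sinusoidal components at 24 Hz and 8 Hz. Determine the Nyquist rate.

48 Hz

Highest-frequency component: 24 Hz.
Nyquist rate = 2 × 24 Hz = 48 Hz.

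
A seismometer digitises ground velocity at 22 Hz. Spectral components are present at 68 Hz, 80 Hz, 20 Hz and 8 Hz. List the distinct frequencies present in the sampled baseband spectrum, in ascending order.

2 Hz, 8 Hz

fs/2 = 11 Hz.
68 Hz mod fs = 2 Hz.
2 Hz ≤ fs/2 = 11 Hz, appears at 2 Hz.
80 Hz mod fs = 14 Hz.
14 Hz > fs/2 = 11 Hz, folds to fs − 14 Hz = 8 Hz.
20 Hz > fs/2 = 11 Hz, folds to fs − 20 Hz = 2 Hz.
8 Hz ≤ fs/2 = 11 Hz, passes unchanged.
Distinct values: {2 Hz, 8 Hz}.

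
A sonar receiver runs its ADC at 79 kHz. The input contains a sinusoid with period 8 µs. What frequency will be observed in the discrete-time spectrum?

T = 8 µs → f = 1/T = 125 kHz.
125 kHz mod fs = 46 kHz.
46 kHz > fs/2 = 39.5 kHz, folds to fs − 46 kHz = 33 kHz.

33 kHz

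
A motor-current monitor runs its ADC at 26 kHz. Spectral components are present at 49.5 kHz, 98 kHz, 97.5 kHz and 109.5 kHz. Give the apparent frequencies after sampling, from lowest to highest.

2.5 kHz, 5.5 kHz, 6 kHz, 6.5 kHz

fs/2 = 13 kHz.
49.5 kHz mod fs = 23.5 kHz.
23.5 kHz > fs/2 = 13 kHz, folds to fs − 23.5 kHz = 2.5 kHz.
98 kHz mod fs = 20 kHz.
20 kHz > fs/2 = 13 kHz, folds to fs − 20 kHz = 6 kHz.
97.5 kHz mod fs = 19.5 kHz.
19.5 kHz > fs/2 = 13 kHz, folds to fs − 19.5 kHz = 6.5 kHz.
109.5 kHz mod fs = 5.5 kHz.
5.5 kHz ≤ fs/2 = 13 kHz, appears at 5.5 kHz.
Distinct values: {2.5 kHz, 5.5 kHz, 6 kHz, 6.5 kHz}.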